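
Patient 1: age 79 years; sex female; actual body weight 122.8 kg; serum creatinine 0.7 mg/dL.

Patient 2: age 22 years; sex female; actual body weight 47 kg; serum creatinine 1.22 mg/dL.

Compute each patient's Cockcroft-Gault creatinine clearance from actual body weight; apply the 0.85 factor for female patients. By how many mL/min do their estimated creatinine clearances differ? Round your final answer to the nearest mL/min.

Patient 1: CrCl = (140 − 79) × 122.8 / (72 × 0.7) × 0.85 = 7490.8 / 50.40 × 0.85 ≈ 126.3 mL/min
Patient 2: CrCl = (140 − 22) × 47 / (72 × 1.22) × 0.85 = 5546.0 / 87.84 × 0.85 ≈ 53.7 mL/min
|126.3 − 53.7| = 72.6 mL/min

73 mL/min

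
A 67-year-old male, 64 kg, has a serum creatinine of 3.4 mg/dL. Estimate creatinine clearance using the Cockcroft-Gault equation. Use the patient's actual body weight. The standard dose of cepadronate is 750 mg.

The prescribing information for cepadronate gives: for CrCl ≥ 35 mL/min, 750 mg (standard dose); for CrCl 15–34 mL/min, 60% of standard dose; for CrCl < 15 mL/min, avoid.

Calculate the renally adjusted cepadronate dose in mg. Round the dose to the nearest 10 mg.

450 mg

CrCl = (140 − 67) × 64 / (72 × 3.4) = 4672.0 / 244.80 ≈ 19.1 mL/min
CrCl ≈ 19 mL/min → bracket 15–34 mL/min.
60% of 750 mg = 450 mg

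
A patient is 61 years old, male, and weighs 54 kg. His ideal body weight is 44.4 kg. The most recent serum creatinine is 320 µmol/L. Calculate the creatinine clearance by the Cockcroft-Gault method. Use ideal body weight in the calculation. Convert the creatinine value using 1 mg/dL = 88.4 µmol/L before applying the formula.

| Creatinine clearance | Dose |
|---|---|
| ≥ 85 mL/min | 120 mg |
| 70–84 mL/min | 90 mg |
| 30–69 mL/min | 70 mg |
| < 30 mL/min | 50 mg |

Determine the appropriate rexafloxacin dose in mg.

SCr = 320 / 88.4 = 3.62 mg/dL
CrCl = (140 − 61) × 44.4 / (72 × 3.62) = 3507.6 / 260.64 ≈ 13.5 mL/min
CrCl ≈ 13 mL/min → bracket < 30 mL/min.
Dose for this bracket: 50 mg.

50 mg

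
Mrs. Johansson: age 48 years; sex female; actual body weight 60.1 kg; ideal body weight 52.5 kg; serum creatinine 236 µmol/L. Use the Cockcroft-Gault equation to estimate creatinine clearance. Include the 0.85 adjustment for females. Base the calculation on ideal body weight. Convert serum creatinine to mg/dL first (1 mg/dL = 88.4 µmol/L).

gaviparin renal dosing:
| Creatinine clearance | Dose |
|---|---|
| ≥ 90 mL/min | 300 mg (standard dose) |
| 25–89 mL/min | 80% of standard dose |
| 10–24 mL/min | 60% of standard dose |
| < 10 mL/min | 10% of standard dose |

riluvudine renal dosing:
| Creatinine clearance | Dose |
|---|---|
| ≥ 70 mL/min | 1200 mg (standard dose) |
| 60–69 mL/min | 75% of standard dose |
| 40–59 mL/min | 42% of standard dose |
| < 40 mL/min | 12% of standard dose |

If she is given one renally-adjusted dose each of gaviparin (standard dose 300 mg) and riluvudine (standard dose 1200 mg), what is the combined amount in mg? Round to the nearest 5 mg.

325 mg

SCr = 236 / 88.4 = 2.67 mg/dL
CrCl = (140 − 48) × 52.5 / (72 × 2.67) × 0.85 = 4830.0 / 192.24 × 0.85 ≈ 21.4 mL/min
CrCl ≈ 21 mL/min.
gaviparin: 10–24 mL/min → 60% of 300 mg = 180 mg.
riluvudine: < 40 mL/min → 12% of 1200 mg = 144 mg.
Total = 180 + 144 = 324 mg.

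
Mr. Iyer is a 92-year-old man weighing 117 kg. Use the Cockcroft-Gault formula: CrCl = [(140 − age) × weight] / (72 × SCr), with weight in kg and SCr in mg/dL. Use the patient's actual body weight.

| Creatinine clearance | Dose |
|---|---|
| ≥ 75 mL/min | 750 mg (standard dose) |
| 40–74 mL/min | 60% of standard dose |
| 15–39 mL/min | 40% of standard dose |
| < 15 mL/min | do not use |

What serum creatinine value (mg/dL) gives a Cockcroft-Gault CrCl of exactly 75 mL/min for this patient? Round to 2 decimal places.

Standard dose requires CrCl ≥ 75 mL/min.
Set (140 − 92) × 117 / (72 × SCr) = 75
SCr = (140 − 92) × 117 / (72 × 75) = 1.040 mg/dL

1.04 mg/dL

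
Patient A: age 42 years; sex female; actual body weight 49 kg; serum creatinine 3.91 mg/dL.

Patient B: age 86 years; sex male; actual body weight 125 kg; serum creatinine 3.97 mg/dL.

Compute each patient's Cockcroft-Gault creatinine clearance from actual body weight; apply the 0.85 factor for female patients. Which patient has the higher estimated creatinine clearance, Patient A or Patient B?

Patient B

Patient A: CrCl = (140 − 42) × 49 / (72 × 3.91) × 0.85 = 4802.0 / 281.52 × 0.85 ≈ 14.5 mL/min
Patient B: CrCl = (140 − 86) × 125 / (72 × 3.97) = 6750.0 / 285.84 ≈ 23.6 mL/min
14.5 vs 23.6 mL/min → Patient B is higher.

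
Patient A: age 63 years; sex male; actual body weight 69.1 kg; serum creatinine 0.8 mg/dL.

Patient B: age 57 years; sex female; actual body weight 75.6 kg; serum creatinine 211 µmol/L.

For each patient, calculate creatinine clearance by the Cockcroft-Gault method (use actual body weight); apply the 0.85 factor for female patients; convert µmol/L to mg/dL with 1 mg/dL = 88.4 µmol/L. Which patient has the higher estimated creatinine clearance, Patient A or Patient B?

Patient A: CrCl = (140 − 63) × 69.1 / (72 × 0.8) = 5320.7 / 57.60 ≈ 92.4 mL/min
Patient B: SCr = 211 / 88.4 = 2.387 mg/dL
Patient B: CrCl = (140 − 57) × 75.6 / (72 × 2.387) × 0.85 = 6274.8 / 171.86 × 0.85 ≈ 31.0 mL/min
92.4 vs 31.0 mL/min → Patient A is higher.

Patient A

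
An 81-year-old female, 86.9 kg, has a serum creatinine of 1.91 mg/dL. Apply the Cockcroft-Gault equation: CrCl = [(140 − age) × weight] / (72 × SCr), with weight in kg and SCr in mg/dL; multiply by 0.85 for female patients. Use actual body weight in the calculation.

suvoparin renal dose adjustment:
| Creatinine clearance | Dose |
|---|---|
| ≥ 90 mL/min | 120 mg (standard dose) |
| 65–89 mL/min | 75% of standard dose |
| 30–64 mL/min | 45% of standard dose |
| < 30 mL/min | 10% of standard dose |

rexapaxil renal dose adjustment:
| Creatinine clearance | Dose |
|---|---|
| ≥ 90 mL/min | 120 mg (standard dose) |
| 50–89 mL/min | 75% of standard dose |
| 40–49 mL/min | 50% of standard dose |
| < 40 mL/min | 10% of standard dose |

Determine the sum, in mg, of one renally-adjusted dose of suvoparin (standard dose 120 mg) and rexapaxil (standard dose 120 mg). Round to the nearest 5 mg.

CrCl = (140 − 81) × 86.9 / (72 × 1.91) × 0.85 = 5127.1 / 137.52 × 0.85 ≈ 31.7 mL/min
CrCl ≈ 32 mL/min.
suvoparin: 30–64 mL/min → 45% of 120 mg = 54 mg.
rexapaxil: < 40 mL/min → 10% of 120 mg = 12 mg.
Total = 54 + 12 = 66 mg.

65 mg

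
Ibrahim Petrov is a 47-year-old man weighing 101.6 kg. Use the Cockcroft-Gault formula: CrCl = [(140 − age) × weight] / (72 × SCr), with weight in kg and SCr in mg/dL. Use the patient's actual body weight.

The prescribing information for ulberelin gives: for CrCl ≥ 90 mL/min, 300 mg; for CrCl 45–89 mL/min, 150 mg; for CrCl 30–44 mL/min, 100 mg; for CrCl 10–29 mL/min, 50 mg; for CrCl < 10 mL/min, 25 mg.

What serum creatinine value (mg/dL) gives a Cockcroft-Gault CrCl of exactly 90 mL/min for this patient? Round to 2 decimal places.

1.46 mg/dL

Standard dose requires CrCl ≥ 90 mL/min.
Set (140 − 47) × 101.6 / (72 × SCr) = 90
SCr = (140 − 47) × 101.6 / (72 × 90) = 1.458 mg/dL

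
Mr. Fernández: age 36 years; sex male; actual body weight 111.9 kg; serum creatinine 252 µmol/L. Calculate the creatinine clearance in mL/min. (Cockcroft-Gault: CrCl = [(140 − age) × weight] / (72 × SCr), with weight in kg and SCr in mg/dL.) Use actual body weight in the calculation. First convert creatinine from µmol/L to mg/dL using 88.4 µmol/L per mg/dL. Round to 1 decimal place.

SCr = 252 / 88.4 = 2.851 mg/dL
CrCl = (140 − 36) × 111.9 / (72 × 2.851) = 11637.6 / 205.27 ≈ 56.7 mL/min

56.7 mL/min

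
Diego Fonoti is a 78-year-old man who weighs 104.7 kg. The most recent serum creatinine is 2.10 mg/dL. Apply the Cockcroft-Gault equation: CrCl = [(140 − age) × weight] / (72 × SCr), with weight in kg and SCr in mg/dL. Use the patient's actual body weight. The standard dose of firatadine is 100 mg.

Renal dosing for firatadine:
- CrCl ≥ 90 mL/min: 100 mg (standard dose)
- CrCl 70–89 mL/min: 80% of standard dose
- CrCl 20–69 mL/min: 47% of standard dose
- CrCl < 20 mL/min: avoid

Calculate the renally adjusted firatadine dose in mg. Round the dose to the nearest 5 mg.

CrCl = (140 − 78) × 104.7 / (72 × 2.1) = 6491.4 / 151.20 ≈ 42.9 mL/min
CrCl ≈ 43 mL/min → bracket 20–69 mL/min.
47% of 100 mg = 47 mg → 45 mg

45 mg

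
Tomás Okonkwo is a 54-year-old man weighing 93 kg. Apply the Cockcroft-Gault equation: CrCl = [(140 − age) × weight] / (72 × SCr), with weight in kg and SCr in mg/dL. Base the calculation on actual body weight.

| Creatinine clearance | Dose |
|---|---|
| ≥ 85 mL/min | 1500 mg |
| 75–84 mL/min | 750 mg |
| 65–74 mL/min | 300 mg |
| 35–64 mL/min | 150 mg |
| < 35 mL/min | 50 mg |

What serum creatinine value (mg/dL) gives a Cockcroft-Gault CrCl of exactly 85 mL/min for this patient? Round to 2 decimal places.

Standard dose requires CrCl ≥ 85 mL/min.
Set (140 − 54) × 93 / (72 × SCr) = 85
SCr = (140 − 54) × 93 / (72 × 85) = 1.307 mg/dL

1.31 mg/dL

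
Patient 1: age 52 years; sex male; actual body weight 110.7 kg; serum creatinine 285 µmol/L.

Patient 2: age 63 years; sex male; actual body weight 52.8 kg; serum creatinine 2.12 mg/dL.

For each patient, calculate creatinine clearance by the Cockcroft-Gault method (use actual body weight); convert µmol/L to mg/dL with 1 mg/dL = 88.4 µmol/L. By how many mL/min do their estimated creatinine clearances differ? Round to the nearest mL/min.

Patient 1: SCr = 285 / 88.4 = 3.224 mg/dL
Patient 1: CrCl = (140 − 52) × 110.7 / (72 × 3.224) = 9741.6 / 232.13 ≈ 42.0 mL/min
Patient 2: CrCl = (140 − 63) × 52.8 / (72 × 2.12) = 4065.6 / 152.64 ≈ 26.6 mL/min
|42.0 − 26.6| = 15.4 mL/min

15 mL/min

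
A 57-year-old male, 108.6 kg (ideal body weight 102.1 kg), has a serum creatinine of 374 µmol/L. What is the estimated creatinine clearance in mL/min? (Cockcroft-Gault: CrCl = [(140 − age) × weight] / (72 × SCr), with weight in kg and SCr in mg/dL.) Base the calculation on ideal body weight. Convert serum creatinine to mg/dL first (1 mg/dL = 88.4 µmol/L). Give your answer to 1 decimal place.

SCr = 374 / 88.4 = 4.231 mg/dL
CrCl = (140 − 57) × 102.1 / (72 × 4.231) = 8474.3 / 304.63 ≈ 27.8 mL/min

27.8 mL/min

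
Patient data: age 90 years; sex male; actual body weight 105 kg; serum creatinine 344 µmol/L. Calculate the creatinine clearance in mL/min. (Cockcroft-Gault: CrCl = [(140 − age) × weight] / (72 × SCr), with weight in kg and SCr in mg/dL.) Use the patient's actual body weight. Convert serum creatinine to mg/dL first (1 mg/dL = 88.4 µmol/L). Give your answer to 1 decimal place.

18.7 mL/min

SCr = 344 / 88.4 = 3.891 mg/dL
CrCl = (140 − 90) × 105 / (72 × 3.891) = 5250.0 / 280.15 ≈ 18.7 mL/min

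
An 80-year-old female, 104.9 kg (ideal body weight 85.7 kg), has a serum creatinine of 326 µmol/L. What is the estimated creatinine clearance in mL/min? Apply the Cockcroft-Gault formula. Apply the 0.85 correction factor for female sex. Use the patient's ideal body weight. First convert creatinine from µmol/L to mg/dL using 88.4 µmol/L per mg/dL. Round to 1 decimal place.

16.5 mL/min

SCr = 326 / 88.4 = 3.688 mg/dL
CrCl = (140 − 80) × 85.7 / (72 × 3.688) × 0.85 = 5142.0 / 265.54 × 0.85 ≈ 16.5 mL/min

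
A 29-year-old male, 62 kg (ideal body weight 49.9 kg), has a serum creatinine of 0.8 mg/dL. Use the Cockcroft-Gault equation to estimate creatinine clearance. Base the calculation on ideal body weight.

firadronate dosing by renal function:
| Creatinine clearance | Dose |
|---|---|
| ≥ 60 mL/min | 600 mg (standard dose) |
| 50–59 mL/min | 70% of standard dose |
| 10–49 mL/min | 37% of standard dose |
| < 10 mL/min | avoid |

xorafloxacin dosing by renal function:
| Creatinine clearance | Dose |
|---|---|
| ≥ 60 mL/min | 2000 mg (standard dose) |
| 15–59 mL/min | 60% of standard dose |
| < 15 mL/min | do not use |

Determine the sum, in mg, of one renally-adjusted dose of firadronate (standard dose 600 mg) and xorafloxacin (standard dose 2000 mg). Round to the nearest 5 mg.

CrCl = (140 − 29) × 49.9 / (72 × 0.8) = 5538.9 / 57.60 ≈ 96.2 mL/min
CrCl ≈ 96 mL/min.
firadronate: ≥ 60 mL/min → 100% of 600 mg = 600 mg.
xorafloxacin: ≥ 60 mL/min → 100% of 2000 mg = 2000 mg.
Total = 600 + 2000 = 2600 mg.

2600 mg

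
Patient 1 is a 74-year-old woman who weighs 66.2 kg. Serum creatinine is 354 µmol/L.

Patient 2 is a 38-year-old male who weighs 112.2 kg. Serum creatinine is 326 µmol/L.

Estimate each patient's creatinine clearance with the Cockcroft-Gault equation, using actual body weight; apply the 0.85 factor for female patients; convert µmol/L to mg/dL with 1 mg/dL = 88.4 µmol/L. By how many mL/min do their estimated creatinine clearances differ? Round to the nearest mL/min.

Patient 1: SCr = 354 / 88.4 = 4.005 mg/dL
Patient 1: CrCl = (140 − 74) × 66.2 / (72 × 4.005) × 0.85 = 4369.2 / 288.36 × 0.85 ≈ 12.9 mL/min
Patient 2: SCr = 326 / 88.4 = 3.688 mg/dL
Patient 2: CrCl = (140 − 38) × 112.2 / (72 × 3.688) = 11444.4 / 265.54 ≈ 43.1 mL/min
|12.9 − 43.1| = 30.2 mL/min

30 mL/min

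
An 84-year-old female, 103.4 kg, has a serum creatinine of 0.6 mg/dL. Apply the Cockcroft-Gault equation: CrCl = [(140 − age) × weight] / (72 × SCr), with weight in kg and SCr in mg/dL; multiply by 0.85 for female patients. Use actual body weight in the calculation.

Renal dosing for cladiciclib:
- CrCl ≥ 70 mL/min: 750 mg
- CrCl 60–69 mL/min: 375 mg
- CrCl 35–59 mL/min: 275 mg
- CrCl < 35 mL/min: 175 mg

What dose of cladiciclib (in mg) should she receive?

750 mg

CrCl = (140 − 84) × 103.4 / (72 × 0.6) × 0.85 = 5790.4 / 43.20 × 0.85 ≈ 113.9 mL/min
CrCl ≈ 114 mL/min → bracket ≥ 70 mL/min.
Dose for this bracket: 750 mg.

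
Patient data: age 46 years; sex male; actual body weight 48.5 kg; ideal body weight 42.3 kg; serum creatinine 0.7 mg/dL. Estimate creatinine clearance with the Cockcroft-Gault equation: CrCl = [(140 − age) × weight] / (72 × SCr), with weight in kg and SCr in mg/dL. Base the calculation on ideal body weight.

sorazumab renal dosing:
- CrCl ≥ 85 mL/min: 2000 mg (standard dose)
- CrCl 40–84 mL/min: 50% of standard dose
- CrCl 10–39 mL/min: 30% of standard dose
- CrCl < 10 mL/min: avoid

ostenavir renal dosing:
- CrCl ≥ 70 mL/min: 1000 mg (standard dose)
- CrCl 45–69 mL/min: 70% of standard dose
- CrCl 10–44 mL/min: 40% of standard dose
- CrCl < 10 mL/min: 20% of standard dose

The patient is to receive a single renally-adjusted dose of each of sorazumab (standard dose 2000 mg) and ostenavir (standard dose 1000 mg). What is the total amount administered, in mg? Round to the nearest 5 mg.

CrCl = (140 − 46) × 42.3 / (72 × 0.7) = 3976.2 / 50.40 ≈ 78.9 mL/min
CrCl ≈ 79 mL/min.
sorazumab: 40–84 mL/min → 50% of 2000 mg = 1000 mg.
ostenavir: ≥ 70 mL/min → 100% of 1000 mg = 1000 mg.
Total = 1000 + 1000 = 2000 mg.

2000 mg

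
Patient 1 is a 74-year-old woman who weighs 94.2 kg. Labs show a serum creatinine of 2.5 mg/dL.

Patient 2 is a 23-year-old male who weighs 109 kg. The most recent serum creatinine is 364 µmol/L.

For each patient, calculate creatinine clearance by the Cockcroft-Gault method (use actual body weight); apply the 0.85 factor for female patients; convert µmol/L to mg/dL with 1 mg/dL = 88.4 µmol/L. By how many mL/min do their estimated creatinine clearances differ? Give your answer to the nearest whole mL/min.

14 mL/min

Patient 1: CrCl = (140 − 74) × 94.2 / (72 × 2.5) × 0.85 = 6217.2 / 180.00 × 0.85 ≈ 29.4 mL/min
Patient 2: SCr = 364 / 88.4 = 4.118 mg/dL
Patient 2: CrCl = (140 − 23) × 109 / (72 × 4.118) = 12753.0 / 296.50 ≈ 43.0 mL/min
|29.4 − 43.0| = 13.6 mL/min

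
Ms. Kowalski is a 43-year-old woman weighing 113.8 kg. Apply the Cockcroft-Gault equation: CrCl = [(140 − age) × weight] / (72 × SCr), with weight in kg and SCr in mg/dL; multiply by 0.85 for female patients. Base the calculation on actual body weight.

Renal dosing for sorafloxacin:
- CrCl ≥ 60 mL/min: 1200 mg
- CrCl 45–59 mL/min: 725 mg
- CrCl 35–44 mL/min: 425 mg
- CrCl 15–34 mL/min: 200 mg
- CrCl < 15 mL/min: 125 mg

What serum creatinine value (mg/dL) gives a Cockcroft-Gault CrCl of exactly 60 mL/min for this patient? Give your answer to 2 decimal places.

Standard dose requires CrCl ≥ 60 mL/min.
Set (140 − 43) × 113.8 × 0.85 / (72 × SCr) = 60
SCr = (140 − 43) × 113.8 × 0.85 / (72 × 60) = 2.172 mg/dL

2.17 mg/dL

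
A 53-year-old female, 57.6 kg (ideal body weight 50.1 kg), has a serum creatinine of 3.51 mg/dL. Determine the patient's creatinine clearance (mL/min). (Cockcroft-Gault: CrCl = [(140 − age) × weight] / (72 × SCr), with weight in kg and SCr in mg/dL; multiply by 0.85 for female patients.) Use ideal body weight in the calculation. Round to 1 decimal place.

14.7 mL/min

CrCl = (140 − 53) × 50.1 / (72 × 3.51) × 0.85 = 4358.7 / 252.72 × 0.85 ≈ 14.7 mL/min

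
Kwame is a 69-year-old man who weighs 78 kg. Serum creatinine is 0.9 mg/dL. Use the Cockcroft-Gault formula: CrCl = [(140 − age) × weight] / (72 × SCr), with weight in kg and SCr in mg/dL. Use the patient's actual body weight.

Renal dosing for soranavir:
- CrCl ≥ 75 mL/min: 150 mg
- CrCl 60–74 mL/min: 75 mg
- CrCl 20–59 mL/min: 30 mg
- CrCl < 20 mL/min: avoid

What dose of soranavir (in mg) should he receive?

CrCl = (140 − 69) × 78 / (72 × 0.9) = 5538.0 / 64.80 ≈ 85.5 mL/min
CrCl ≈ 85 mL/min → bracket ≥ 75 mL/min.
Dose for this bracket: 150 mg.

150 mg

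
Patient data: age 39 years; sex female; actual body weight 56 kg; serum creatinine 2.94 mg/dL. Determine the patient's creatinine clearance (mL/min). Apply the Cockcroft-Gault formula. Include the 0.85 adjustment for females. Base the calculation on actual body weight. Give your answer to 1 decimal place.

CrCl = (140 − 39) × 56 / (72 × 2.94) × 0.85 = 5656.0 / 211.68 × 0.85 ≈ 22.7 mL/min

22.7 mL/min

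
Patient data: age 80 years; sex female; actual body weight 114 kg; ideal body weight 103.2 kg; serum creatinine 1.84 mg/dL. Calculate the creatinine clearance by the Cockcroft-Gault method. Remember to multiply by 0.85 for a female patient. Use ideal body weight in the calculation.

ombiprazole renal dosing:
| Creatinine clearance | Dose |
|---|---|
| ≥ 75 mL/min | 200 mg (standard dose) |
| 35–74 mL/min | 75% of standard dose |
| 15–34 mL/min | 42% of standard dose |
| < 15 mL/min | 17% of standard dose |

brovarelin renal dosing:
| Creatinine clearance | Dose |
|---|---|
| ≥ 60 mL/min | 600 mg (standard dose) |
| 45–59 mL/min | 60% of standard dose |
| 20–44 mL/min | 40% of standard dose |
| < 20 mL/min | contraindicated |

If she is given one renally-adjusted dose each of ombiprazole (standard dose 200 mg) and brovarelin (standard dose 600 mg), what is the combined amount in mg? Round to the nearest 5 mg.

CrCl = (140 − 80) × 103.2 / (72 × 1.84) × 0.85 = 6192.0 / 132.48 × 0.85 ≈ 39.7 mL/min
CrCl ≈ 40 mL/min.
ombiprazole: 35–74 mL/min → 75% of 200 mg = 150 mg.
brovarelin: 20–44 mL/min → 40% of 600 mg = 240 mg.
Total = 150 + 240 = 390 mg.

390 mg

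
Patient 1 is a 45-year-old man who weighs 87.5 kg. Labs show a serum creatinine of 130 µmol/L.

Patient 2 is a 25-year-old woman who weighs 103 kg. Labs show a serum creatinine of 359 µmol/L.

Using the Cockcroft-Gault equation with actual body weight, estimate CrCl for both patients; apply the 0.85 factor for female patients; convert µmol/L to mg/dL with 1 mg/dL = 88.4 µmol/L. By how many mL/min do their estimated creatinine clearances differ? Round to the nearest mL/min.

Patient 1: SCr = 130 / 88.4 = 1.471 mg/dL
Patient 1: CrCl = (140 − 45) × 87.5 / (72 × 1.471) = 8312.5 / 105.91 ≈ 78.5 mL/min
Patient 2: SCr = 359 / 88.4 = 4.061 mg/dL
Patient 2: CrCl = (140 − 25) × 103 / (72 × 4.061) × 0.85 = 11845.0 / 292.39 × 0.85 ≈ 34.4 mL/min
|78.5 − 34.4| = 44.1 mL/min

44 mL/min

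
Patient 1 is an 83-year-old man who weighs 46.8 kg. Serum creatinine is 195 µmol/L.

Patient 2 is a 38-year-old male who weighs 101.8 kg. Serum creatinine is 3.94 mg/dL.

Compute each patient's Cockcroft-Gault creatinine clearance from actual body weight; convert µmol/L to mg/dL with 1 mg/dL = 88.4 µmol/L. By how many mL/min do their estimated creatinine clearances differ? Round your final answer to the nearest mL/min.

20 mL/min

Patient 1: SCr = 195 / 88.4 = 2.206 mg/dL
Patient 1: CrCl = (140 − 83) × 46.8 / (72 × 2.206) = 2667.6 / 158.83 ≈ 16.8 mL/min
Patient 2: CrCl = (140 − 38) × 101.8 / (72 × 3.94) = 10383.6 / 283.68 ≈ 36.6 mL/min
|16.8 − 36.6| = 19.8 mL/min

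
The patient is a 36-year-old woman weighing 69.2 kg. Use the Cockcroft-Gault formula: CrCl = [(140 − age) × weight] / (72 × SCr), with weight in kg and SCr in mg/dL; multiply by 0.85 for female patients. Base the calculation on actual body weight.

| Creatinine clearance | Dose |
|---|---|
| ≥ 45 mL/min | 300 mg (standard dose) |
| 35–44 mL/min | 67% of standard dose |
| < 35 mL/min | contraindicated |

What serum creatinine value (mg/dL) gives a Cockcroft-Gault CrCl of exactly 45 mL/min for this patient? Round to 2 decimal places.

1.89 mg/dL

Standard dose requires CrCl ≥ 45 mL/min.
Set (140 − 36) × 69.2 × 0.85 / (72 × SCr) = 45
SCr = (140 − 36) × 69.2 × 0.85 / (72 × 45) = 1.888 mg/dL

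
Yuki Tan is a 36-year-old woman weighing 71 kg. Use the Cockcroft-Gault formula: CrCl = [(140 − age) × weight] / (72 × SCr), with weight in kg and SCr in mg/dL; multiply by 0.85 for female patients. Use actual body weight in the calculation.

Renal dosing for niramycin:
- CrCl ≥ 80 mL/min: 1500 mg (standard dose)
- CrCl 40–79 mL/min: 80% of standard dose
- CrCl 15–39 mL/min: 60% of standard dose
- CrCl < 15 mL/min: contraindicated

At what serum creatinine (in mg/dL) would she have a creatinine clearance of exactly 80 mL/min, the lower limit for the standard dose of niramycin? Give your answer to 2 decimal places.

1.09 mg/dL

Standard dose requires CrCl ≥ 80 mL/min.
Set (140 − 36) × 71 × 0.85 / (72 × SCr) = 80
SCr = (140 − 36) × 71 × 0.85 / (72 × 80) = 1.090 mg/dL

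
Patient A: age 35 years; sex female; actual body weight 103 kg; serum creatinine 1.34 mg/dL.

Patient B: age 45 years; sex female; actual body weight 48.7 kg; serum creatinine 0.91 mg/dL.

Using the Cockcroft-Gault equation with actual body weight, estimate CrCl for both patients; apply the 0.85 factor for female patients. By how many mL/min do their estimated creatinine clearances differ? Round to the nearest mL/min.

Patient A: CrCl = (140 − 35) × 103 / (72 × 1.34) × 0.85 = 10815.0 / 96.48 × 0.85 ≈ 95.3 mL/min
Patient B: CrCl = (140 − 45) × 48.7 / (72 × 0.91) × 0.85 = 4626.5 / 65.52 × 0.85 ≈ 60.0 mL/min
|95.3 − 60.0| = 35.3 mL/min

35 mL/min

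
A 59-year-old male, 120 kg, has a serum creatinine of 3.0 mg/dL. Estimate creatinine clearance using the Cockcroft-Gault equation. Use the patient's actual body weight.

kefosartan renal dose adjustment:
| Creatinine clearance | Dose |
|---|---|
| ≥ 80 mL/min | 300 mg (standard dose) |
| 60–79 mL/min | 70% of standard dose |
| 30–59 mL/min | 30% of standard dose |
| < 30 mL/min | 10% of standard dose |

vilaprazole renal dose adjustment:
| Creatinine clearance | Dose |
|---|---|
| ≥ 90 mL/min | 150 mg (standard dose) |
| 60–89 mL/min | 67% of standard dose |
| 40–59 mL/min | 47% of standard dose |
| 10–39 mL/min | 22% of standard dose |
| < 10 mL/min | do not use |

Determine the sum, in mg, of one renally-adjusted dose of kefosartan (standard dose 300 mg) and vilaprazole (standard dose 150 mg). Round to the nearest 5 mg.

160 mg

CrCl = (140 − 59) × 120 / (72 × 3) = 9720.0 / 216.00 ≈ 45.0 mL/min
CrCl ≈ 45 mL/min.
kefosartan: 30–59 mL/min → 30% of 300 mg = 90 mg.
vilaprazole: 40–59 mL/min → 47% of 150 mg = 70.5 mg.
Total = 90 + 70.5 = 160.5 mg.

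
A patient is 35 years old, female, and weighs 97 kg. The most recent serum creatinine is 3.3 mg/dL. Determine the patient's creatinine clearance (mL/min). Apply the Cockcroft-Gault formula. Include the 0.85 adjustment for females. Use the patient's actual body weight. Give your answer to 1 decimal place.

CrCl = (140 − 35) × 97 / (72 × 3.3) × 0.85 = 10185.0 / 237.60 × 0.85 ≈ 36.4 mL/min

36.4 mL/min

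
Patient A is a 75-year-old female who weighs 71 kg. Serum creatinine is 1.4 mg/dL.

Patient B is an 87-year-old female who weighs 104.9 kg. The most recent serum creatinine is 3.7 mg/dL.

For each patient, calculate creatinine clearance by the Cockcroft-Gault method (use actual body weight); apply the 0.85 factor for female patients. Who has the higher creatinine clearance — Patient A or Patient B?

Patient A: CrCl = (140 − 75) × 71 / (72 × 1.4) × 0.85 = 4615.0 / 100.80 × 0.85 ≈ 38.9 mL/min
Patient B: CrCl = (140 − 87) × 104.9 / (72 × 3.7) × 0.85 = 5559.7 / 266.40 × 0.85 ≈ 17.7 mL/min
38.9 vs 17.7 mL/min → Patient A is higher.

Patient A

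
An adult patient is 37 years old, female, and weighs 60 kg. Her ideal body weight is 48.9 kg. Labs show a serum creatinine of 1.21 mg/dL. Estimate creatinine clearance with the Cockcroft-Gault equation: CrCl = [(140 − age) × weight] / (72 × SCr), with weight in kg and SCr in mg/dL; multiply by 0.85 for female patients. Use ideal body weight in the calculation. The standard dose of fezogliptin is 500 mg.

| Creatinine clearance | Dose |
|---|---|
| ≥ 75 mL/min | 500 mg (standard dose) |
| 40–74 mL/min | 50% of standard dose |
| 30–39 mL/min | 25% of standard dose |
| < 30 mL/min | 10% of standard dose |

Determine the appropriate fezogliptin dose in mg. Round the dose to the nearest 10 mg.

CrCl = (140 − 37) × 48.9 / (72 × 1.21) × 0.85 = 5036.7 / 87.12 × 0.85 ≈ 49.1 mL/min
CrCl ≈ 49 mL/min → bracket 40–74 mL/min.
50% of 500 mg = 250 mg

250 mg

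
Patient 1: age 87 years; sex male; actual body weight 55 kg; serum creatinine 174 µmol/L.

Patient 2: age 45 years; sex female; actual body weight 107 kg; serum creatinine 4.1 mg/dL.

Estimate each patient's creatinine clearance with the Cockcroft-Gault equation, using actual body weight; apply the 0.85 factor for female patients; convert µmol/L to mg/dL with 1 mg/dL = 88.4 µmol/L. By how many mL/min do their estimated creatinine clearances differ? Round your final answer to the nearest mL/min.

9 mL/min

Patient 1: SCr = 174 / 88.4 = 1.968 mg/dL
Patient 1: CrCl = (140 − 87) × 55 / (72 × 1.968) = 2915.0 / 141.70 ≈ 20.6 mL/min
Patient 2: CrCl = (140 − 45) × 107 / (72 × 4.1) × 0.85 = 10165.0 / 295.20 × 0.85 ≈ 29.3 mL/min
|20.6 − 29.3| = 8.7 mL/min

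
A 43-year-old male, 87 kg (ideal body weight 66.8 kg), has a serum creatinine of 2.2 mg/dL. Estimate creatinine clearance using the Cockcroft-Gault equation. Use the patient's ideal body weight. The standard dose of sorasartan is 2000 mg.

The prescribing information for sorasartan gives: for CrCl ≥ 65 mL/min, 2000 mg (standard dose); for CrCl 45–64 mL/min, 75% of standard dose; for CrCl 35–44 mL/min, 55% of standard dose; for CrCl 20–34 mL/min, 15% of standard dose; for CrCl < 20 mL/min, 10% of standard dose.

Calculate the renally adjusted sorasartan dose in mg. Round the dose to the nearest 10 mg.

1100 mg

CrCl = (140 − 43) × 66.8 / (72 × 2.2) = 6479.6 / 158.40 ≈ 40.9 mL/min
CrCl ≈ 41 mL/min → bracket 35–44 mL/min.
55% of 2000 mg = 1100 mg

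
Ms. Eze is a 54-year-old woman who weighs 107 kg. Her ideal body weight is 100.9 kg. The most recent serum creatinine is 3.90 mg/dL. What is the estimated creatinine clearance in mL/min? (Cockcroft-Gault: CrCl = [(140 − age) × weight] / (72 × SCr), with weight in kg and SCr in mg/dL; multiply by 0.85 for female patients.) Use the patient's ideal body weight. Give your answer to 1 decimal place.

26.3 mL/min

CrCl = (140 − 54) × 100.9 / (72 × 3.9) × 0.85 = 8677.4 / 280.80 × 0.85 ≈ 26.3 mL/min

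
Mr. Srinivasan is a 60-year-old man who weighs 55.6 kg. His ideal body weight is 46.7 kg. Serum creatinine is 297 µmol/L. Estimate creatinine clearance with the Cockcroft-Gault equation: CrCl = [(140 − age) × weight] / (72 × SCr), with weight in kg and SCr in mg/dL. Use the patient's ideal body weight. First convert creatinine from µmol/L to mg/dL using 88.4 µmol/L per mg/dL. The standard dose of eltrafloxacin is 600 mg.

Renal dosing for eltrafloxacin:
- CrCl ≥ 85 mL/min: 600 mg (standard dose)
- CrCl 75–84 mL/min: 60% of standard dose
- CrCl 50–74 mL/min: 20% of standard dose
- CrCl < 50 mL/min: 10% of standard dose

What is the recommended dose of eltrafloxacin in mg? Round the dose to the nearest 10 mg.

SCr = 297 / 88.4 = 3.36 mg/dL
CrCl = (140 − 60) × 46.7 / (72 × 3.36) = 3736.0 / 241.92 ≈ 15.4 mL/min
CrCl ≈ 15 mL/min → bracket < 50 mL/min.
10% of 600 mg = 60 mg

60 mg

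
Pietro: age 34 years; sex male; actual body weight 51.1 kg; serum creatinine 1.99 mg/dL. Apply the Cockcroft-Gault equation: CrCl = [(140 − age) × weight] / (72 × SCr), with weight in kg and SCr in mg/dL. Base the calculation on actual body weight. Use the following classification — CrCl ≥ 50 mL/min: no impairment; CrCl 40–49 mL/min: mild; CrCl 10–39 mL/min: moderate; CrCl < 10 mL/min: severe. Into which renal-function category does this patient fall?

CrCl = (140 − 34) × 51.1 / (72 × 1.99) = 5416.6 / 143.28 ≈ 37.8 mL/min
38 mL/min falls in the 'moderate' range.

moderate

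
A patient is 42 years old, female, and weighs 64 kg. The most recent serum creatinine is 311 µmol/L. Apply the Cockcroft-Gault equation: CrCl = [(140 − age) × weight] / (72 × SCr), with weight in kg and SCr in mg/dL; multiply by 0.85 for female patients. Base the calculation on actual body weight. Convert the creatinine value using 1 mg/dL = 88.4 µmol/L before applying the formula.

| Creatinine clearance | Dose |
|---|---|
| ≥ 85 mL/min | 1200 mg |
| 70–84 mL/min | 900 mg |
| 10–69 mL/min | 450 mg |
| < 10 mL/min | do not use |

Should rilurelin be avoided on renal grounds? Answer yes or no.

SCr = 311 / 88.4 = 3.518 mg/dL
CrCl = (140 − 42) × 64 / (72 × 3.518) × 0.85 = 6272.0 / 253.30 × 0.85 ≈ 21.0 mL/min
CrCl ≈ 21 mL/min, which is ≥ 10 mL/min.

no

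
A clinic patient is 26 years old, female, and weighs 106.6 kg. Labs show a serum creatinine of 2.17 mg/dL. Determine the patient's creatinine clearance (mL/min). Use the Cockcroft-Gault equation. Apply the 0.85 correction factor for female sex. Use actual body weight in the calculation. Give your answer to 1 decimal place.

66.1 mL/min

CrCl = (140 − 26) × 106.6 / (72 × 2.17) × 0.85 = 12152.4 / 156.24 × 0.85 ≈ 66.1 mL/min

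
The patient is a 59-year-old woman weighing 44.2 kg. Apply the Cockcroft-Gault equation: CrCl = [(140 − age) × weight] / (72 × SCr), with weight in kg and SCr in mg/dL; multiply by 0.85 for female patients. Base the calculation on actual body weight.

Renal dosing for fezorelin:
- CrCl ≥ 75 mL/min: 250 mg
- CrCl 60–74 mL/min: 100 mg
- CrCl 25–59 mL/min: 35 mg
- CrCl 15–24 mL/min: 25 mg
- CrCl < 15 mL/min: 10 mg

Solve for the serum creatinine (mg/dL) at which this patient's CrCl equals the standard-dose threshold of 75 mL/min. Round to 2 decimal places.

0.56 mg/dL

Standard dose requires CrCl ≥ 75 mL/min.
Set (140 − 59) × 44.2 × 0.85 / (72 × SCr) = 75
SCr = (140 − 59) × 44.2 × 0.85 / (72 × 75) = 0.564 mg/dL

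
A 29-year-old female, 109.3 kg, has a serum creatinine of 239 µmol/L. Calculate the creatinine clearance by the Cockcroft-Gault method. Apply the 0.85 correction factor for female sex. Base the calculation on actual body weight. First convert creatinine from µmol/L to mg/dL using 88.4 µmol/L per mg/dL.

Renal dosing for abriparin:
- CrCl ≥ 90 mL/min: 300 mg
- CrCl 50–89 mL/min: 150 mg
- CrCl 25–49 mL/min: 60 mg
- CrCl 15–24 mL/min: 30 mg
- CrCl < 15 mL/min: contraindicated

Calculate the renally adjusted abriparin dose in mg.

150 mg

SCr = 239 / 88.4 = 2.704 mg/dL
CrCl = (140 − 29) × 109.3 / (72 × 2.704) × 0.85 = 12132.3 / 194.69 × 0.85 ≈ 53.0 mL/min
CrCl ≈ 53 mL/min → bracket 50–89 mL/min.
Dose for this bracket: 150 mg.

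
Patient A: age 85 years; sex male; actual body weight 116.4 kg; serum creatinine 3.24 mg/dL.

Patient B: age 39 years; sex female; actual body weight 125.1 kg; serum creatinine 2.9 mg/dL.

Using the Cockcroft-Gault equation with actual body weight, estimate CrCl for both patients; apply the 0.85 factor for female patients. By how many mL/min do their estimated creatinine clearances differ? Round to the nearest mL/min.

Patient A: CrCl = (140 − 85) × 116.4 / (72 × 3.24) = 6402.0 / 233.28 ≈ 27.4 mL/min
Patient B: CrCl = (140 − 39) × 125.1 / (72 × 2.9) × 0.85 = 12635.1 / 208.80 × 0.85 ≈ 51.4 mL/min
|27.4 − 51.4| = 24.0 mL/min

24 mL/min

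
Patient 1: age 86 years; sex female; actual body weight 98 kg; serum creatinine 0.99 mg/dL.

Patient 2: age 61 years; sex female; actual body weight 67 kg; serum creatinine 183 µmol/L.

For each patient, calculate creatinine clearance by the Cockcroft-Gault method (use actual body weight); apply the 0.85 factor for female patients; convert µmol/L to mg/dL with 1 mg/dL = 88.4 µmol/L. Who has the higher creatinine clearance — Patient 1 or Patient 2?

Patient 1: CrCl = (140 − 86) × 98 / (72 × 0.99) × 0.85 = 5292.0 / 71.28 × 0.85 ≈ 63.1 mL/min
Patient 2: SCr = 183 / 88.4 = 2.07 mg/dL
Patient 2: CrCl = (140 − 61) × 67 / (72 × 2.07) × 0.85 = 5293.0 / 149.04 × 0.85 ≈ 30.2 mL/min
63.1 vs 30.2 mL/min → Patient 1 is higher.

Patient 1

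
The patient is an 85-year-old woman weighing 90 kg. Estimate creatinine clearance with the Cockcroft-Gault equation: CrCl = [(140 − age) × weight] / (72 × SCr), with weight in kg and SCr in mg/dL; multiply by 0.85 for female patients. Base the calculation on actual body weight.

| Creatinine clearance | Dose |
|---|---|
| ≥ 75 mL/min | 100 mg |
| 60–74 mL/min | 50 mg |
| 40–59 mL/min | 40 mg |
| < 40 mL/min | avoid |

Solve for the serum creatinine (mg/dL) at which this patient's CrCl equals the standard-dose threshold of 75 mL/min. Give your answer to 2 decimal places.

Standard dose requires CrCl ≥ 75 mL/min.
Set (140 − 85) × 90 × 0.85 / (72 × SCr) = 75
SCr = (140 − 85) × 90 × 0.85 / (72 × 75) = 0.779 mg/dL

0.78 mg/dL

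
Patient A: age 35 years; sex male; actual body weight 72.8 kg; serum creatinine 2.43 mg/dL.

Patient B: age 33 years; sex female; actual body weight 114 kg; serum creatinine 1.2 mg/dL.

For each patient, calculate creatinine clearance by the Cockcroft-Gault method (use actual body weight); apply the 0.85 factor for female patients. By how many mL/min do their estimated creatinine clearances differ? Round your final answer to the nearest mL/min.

76 mL/min

Patient A: CrCl = (140 − 35) × 72.8 / (72 × 2.43) = 7644.0 / 174.96 ≈ 43.7 mL/min
Patient B: CrCl = (140 − 33) × 114 / (72 × 1.2) × 0.85 = 12198.0 / 86.40 × 0.85 ≈ 120.0 mL/min
|43.7 − 120.0| = 76.3 mL/min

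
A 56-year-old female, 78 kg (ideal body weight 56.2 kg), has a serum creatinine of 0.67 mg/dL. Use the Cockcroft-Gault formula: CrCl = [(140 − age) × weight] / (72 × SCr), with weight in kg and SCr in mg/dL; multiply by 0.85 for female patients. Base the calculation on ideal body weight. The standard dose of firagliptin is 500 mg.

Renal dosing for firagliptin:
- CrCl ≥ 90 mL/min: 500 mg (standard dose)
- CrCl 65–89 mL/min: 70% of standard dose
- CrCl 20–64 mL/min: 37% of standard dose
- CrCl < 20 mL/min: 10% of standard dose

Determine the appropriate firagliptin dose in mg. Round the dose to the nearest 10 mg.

350 mg

CrCl = (140 − 56) × 56.2 / (72 × 0.67) × 0.85 = 4720.8 / 48.24 × 0.85 ≈ 83.2 mL/min
CrCl ≈ 83 mL/min → bracket 65–89 mL/min.
70% of 500 mg = 350 mg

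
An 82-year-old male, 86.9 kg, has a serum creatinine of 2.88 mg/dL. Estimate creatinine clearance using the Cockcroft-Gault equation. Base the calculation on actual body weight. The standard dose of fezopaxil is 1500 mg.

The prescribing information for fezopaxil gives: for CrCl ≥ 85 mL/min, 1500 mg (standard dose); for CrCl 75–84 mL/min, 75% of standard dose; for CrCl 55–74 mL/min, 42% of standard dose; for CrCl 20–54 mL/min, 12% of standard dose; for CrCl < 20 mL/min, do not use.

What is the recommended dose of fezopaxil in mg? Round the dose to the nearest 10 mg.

CrCl = (140 − 82) × 86.9 / (72 × 2.88) = 5040.2 / 207.36 ≈ 24.3 mL/min
CrCl ≈ 24 mL/min → bracket 20–54 mL/min.
12% of 1500 mg = 180 mg

180 mg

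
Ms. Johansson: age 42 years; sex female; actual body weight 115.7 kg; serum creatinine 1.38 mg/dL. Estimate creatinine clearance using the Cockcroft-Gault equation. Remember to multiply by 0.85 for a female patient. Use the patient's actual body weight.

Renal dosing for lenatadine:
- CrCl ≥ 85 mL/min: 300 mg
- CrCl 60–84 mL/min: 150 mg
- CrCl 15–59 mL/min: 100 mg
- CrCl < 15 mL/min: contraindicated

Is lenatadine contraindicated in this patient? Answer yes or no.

CrCl = (140 − 42) × 115.7 / (72 × 1.38) × 0.85 = 11338.6 / 99.36 × 0.85 ≈ 97.0 mL/min
CrCl ≈ 97 mL/min, which is ≥ 15 mL/min.

no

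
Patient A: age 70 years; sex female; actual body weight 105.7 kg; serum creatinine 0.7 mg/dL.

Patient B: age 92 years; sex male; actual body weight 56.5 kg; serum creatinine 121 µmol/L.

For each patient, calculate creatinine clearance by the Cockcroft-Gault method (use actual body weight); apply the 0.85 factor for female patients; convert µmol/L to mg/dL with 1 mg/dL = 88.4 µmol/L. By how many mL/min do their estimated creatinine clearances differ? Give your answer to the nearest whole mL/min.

97 mL/min

Patient A: CrCl = (140 − 70) × 105.7 / (72 × 0.7) × 0.85 = 7399.0 / 50.40 × 0.85 ≈ 124.8 mL/min
Patient B: SCr = 121 / 88.4 = 1.369 mg/dL
Patient B: CrCl = (140 − 92) × 56.5 / (72 × 1.369) = 2712.0 / 98.57 ≈ 27.5 mL/min
|124.8 − 27.5| = 97.3 mL/min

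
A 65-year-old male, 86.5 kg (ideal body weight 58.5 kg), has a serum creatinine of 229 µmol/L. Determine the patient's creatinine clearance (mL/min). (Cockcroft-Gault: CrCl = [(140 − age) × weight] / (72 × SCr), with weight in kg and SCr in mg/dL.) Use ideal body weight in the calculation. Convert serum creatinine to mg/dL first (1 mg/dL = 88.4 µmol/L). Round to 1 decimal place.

SCr = 229 / 88.4 = 2.59 mg/dL
CrCl = (140 − 65) × 58.5 / (72 × 2.59) = 4387.5 / 186.48 ≈ 23.5 mL/min

23.5 mL/min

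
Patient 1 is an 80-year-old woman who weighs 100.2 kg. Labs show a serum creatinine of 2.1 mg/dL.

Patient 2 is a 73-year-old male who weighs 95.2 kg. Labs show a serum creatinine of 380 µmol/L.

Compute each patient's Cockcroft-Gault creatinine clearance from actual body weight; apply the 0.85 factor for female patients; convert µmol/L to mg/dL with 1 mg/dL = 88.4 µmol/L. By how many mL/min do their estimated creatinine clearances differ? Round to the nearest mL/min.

13 mL/min

Patient 1: CrCl = (140 − 80) × 100.2 / (72 × 2.1) × 0.85 = 6012.0 / 151.20 × 0.85 ≈ 33.8 mL/min
Patient 2: SCr = 380 / 88.4 = 4.299 mg/dL
Patient 2: CrCl = (140 − 73) × 95.2 / (72 × 4.299) = 6378.4 / 309.53 ≈ 20.6 mL/min
|33.8 − 20.6| = 13.2 mL/min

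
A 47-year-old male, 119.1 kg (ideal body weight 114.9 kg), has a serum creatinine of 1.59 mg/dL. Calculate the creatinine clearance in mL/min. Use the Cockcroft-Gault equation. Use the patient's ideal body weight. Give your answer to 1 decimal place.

93.3 mL/min

CrCl = (140 − 47) × 114.9 / (72 × 1.59) = 10685.7 / 114.48 ≈ 93.3 mL/min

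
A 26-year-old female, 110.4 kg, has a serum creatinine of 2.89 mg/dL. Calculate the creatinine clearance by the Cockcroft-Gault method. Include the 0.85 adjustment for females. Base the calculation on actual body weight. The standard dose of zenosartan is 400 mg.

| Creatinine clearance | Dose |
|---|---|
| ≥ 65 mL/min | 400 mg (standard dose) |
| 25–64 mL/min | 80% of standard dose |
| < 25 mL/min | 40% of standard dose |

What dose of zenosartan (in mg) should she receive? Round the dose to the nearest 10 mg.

320 mg

CrCl = (140 − 26) × 110.4 / (72 × 2.89) × 0.85 = 12585.6 / 208.08 × 0.85 ≈ 51.4 mL/min
CrCl ≈ 51 mL/min → bracket 25–64 mL/min.
80% of 400 mg = 320 mg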